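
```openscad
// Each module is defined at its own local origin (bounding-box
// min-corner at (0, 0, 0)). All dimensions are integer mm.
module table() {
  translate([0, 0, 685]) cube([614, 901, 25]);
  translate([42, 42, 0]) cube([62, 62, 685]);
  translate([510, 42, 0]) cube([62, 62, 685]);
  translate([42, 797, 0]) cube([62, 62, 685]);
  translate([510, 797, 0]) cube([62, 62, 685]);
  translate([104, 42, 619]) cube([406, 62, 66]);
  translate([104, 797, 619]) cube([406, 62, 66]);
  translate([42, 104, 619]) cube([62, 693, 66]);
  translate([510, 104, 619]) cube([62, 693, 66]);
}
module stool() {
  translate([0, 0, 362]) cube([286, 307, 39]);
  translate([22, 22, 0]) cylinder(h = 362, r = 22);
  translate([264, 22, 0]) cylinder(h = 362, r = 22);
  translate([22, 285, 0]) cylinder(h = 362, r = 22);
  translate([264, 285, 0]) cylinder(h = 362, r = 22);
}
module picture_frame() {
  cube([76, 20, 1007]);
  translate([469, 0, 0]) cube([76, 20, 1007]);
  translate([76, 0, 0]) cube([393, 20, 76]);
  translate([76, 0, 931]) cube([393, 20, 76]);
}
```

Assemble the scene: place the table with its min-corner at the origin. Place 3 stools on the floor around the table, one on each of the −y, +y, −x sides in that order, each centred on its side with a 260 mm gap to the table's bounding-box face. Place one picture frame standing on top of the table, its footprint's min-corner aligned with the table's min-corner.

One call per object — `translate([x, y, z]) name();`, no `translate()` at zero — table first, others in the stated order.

table();
translate([164, -567, 0]) stool();
translate([164, 1161, 0]) stool();
translate([-546, 297, 0]) stool();
translate([0, 0, 710]) picture_frame();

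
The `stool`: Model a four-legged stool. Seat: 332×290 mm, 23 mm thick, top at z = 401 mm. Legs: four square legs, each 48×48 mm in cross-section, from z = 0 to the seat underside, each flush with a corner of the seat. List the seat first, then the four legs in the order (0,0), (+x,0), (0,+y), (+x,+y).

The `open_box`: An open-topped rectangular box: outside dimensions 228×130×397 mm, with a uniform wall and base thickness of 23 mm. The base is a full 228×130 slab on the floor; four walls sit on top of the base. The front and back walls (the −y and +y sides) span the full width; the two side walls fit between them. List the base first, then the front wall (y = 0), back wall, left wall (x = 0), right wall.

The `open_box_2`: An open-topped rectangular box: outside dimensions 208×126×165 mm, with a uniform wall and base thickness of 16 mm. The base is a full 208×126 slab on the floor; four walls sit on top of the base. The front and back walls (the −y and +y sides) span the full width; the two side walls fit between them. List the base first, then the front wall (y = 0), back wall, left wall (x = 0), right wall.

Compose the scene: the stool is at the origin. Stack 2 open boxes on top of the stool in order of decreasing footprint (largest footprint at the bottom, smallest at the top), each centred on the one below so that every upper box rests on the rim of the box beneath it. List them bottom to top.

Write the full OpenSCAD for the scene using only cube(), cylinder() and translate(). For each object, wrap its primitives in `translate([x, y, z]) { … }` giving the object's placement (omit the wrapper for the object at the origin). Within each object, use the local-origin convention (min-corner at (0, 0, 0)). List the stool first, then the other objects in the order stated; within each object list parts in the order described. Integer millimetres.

translate([0, 0, 378]) cube([332, 290, 23]);
cube([48, 48, 378]);
translate([284, 0, 0]) cube([48, 48, 378]);
translate([0, 242, 0]) cube([48, 48, 378]);
translate([284, 242, 0]) cube([48, 48, 378]);
translate([52, 80, 401]) {
  cube([228, 130, 23]);
  translate([0, 0, 23]) cube([228, 23, 374]);
  translate([0, 107, 23]) cube([228, 23, 374]);
  translate([0, 23, 23]) cube([23, 84, 374]);
  translate([205, 23, 23]) cube([23, 84, 374]);
}
translate([62, 82, 798]) {
  cube([208, 126, 16]);
  translate([0, 0, 16]) cube([208, 16, 149]);
  translate([0, 110, 16]) cube([208, 16, 149]);
  translate([0, 16, 16]) cube([16, 94, 149]);
  translate([192, 16, 16]) cube([16, 94, 149]);
}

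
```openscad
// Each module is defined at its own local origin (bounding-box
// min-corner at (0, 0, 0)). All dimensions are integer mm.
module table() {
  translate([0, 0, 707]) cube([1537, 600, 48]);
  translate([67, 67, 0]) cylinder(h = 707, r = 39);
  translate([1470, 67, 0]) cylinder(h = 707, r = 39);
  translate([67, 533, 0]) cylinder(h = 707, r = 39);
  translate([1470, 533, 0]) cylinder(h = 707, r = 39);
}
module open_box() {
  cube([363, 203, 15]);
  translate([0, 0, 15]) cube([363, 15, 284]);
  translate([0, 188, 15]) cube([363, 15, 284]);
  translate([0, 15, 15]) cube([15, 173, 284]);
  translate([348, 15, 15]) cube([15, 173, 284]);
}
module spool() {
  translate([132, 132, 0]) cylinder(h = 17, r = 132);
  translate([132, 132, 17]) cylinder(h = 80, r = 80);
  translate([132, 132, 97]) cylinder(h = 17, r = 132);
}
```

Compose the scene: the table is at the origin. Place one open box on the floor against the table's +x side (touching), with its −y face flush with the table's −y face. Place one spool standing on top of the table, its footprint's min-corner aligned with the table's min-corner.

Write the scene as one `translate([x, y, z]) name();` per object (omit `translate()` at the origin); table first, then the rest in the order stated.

table();
translate([1537, 0, 0]) open_box();
translate([0, 0, 755]) spool();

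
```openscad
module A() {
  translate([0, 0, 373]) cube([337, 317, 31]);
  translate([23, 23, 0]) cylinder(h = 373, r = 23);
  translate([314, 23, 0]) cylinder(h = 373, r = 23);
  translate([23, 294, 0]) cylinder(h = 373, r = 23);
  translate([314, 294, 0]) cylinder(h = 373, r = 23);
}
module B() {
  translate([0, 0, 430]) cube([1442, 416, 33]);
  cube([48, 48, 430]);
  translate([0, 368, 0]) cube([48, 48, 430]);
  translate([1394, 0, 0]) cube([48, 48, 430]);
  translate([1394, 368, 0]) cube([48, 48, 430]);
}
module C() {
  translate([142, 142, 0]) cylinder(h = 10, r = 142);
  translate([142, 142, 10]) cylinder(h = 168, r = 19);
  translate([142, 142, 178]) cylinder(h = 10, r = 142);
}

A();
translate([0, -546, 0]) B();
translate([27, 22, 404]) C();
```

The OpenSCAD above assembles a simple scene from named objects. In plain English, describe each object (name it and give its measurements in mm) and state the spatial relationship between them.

A is a four-legged stool. The seat is 337×317 mm, 31 mm thick, top at z = 404 mm. It stands on four round legs, each 46 mm in diameter, from z = 0 to the seat underside, each leg's axis is inset half a diameter from the nearest pair of seat edges (so the leg's bounding box is flush with the corner).

B is a bench: a 1442×416 mm seat slab, 33 mm thick, top at z = 463 mm, on four 48×48 mm square legs flush with the seat corners and standing on z = 0.

C is a spool: two coaxial disc flanges of radius 142 mm and thickness 10 mm, joined by a core cylinder of radius 19 mm and height 168 mm. The lower flange rests on z = 0 and the three cylinders share a vertical axis.

The bench is on the floor beside the stool on its −y side. The spool is on top of the stool.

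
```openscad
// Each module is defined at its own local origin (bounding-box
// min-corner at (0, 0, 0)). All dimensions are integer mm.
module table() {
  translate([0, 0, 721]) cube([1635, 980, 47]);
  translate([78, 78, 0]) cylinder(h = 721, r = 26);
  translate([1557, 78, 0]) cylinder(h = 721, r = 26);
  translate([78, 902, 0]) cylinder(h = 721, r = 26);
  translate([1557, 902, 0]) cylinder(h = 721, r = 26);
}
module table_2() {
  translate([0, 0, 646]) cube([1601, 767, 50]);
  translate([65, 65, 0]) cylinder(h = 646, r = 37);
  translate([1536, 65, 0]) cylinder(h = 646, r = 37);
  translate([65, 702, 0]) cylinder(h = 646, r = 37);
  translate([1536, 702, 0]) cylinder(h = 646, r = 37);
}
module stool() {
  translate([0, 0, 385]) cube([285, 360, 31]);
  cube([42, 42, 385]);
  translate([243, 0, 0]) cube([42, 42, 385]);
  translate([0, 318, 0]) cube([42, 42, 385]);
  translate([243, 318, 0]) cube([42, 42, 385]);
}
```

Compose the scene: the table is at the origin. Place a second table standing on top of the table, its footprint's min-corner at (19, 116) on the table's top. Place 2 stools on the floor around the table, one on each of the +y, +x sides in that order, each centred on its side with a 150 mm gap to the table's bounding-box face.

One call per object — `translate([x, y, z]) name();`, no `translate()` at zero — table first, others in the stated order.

table();
translate([19, 116, 768]) table_2();
translate([675, 1130, 0]) stool();
translate([1785, 310, 0]) stool();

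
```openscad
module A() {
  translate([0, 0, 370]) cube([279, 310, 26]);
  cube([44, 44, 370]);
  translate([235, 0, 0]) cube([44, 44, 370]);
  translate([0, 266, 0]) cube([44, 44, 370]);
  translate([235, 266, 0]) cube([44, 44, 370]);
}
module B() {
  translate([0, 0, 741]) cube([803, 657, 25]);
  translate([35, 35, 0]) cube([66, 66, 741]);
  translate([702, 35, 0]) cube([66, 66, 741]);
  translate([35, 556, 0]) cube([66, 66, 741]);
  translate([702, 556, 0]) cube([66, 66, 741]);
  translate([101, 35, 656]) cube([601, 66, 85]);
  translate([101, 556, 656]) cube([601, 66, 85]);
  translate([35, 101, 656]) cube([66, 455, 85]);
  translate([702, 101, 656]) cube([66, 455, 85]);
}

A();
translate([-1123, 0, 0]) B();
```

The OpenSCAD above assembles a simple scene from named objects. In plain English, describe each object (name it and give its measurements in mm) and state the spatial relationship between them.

A is a simple wooden stool: a rectangular seat 279 mm (x) by 310 mm (y), 26 mm thick, top face at z = 396 mm, on four square legs, each 44×44 mm in cross-section. The legs rest on z = 0, each flush with a corner of the seat.

B is a table with a 803×657 mm rectangular top, 25 mm thick, top surface at z = 766 mm, supported by four 66×66 mm square legs, each inset 35 mm from the nearest pair of top edges, running from the floor. Four apron rails, 66 mm thick and 85 mm tall, run between adjacent legs with their top edges flush with the underside of the top and their outer faces flush with the legs' outer faces.

The table is on the floor beside the stool on its −x side.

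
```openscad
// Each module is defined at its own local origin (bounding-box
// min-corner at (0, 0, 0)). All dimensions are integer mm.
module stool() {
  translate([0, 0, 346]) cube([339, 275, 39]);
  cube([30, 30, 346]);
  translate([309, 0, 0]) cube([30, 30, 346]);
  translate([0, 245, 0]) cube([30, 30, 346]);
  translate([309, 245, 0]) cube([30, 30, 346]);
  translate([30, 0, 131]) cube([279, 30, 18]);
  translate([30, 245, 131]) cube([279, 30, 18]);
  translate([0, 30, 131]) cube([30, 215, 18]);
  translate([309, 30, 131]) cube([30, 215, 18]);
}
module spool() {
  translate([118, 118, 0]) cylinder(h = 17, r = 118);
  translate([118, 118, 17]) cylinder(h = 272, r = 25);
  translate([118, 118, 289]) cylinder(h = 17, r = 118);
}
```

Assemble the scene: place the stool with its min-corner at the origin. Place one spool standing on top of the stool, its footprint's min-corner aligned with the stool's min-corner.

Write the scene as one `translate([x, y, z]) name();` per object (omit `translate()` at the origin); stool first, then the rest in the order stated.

stool();
translate([0, 0, 385]) spool();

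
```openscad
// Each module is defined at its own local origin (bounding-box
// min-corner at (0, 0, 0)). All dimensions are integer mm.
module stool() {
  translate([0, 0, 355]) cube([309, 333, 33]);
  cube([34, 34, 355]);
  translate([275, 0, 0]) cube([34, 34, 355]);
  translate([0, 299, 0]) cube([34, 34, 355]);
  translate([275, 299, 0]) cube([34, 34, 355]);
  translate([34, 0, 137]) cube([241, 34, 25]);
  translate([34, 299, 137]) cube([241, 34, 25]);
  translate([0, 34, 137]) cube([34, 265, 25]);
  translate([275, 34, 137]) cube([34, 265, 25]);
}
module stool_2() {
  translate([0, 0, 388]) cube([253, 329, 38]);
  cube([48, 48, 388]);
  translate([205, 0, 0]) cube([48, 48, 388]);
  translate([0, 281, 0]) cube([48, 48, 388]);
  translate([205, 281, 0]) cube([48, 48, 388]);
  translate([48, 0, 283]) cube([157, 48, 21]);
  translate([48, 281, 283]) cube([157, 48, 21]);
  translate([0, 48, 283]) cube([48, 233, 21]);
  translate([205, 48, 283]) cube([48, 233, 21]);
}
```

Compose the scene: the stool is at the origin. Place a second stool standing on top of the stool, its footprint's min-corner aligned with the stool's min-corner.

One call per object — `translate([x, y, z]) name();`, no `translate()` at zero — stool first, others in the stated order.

stool();
translate([0, 0, 388]) stool_2();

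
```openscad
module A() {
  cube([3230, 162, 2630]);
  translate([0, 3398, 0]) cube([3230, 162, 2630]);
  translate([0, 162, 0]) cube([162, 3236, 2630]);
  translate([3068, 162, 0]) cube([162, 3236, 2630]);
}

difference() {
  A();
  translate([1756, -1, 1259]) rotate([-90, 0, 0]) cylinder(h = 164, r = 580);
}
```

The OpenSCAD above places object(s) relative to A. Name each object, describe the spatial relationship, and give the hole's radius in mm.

A is a house frame. The house frame has a circular hole through its front wall. The hole's radius is 580 mm.

The subtracted cylinder has r = 580 mm.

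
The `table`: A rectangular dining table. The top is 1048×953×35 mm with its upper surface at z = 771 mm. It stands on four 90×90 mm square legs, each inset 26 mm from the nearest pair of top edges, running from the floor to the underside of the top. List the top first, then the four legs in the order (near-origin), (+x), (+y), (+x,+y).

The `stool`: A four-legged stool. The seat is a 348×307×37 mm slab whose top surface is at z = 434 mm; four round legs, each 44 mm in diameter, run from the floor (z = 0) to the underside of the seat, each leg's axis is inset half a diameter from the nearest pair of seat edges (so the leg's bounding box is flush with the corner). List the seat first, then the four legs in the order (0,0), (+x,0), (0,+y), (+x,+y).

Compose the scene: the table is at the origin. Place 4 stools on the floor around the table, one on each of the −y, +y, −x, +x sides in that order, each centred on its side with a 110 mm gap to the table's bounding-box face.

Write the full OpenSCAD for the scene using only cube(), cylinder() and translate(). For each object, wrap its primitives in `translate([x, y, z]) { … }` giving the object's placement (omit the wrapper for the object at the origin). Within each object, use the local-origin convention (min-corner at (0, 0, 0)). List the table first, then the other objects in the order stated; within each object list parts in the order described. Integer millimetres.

translate([0, 0, 736]) cube([1048, 953, 35]);
translate([26, 26, 0]) cube([90, 90, 736]);
translate([932, 26, 0]) cube([90, 90, 736]);
translate([26, 837, 0]) cube([90, 90, 736]);
translate([932, 837, 0]) cube([90, 90, 736]);
translate([350, -417, 0]) {
  translate([0, 0, 397]) cube([348, 307, 37]);
  translate([22, 22, 0]) cylinder(h = 397, r = 22);
  translate([326, 22, 0]) cylinder(h = 397, r = 22);
  translate([22, 285, 0]) cylinder(h = 397, r = 22);
  translate([326, 285, 0]) cylinder(h = 397, r = 22);
}
translate([350, 1063, 0]) {
  translate([0, 0, 397]) cube([348, 307, 37]);
  translate([22, 22, 0]) cylinder(h = 397, r = 22);
  translate([326, 22, 0]) cylinder(h = 397, r = 22);
  translate([22, 285, 0]) cylinder(h = 397, r = 22);
  translate([326, 285, 0]) cylinder(h = 397, r = 22);
}
translate([-458, 323, 0]) {
  translate([0, 0, 397]) cube([348, 307, 37]);
  translate([22, 22, 0]) cylinder(h = 397, r = 22);
  translate([326, 22, 0]) cylinder(h = 397, r = 22);
  translate([22, 285, 0]) cylinder(h = 397, r = 22);
  translate([326, 285, 0]) cylinder(h = 397, r = 22);
}
translate([1158, 323, 0]) {
  translate([0, 0, 397]) cube([348, 307, 37]);
  translate([22, 22, 0]) cylinder(h = 397, r = 22);
  translate([326, 22, 0]) cylinder(h = 397, r = 22);
  translate([22, 285, 0]) cylinder(h = 397, r = 22);
  translate([326, 285, 0]) cylinder(h = 397, r = 22);
}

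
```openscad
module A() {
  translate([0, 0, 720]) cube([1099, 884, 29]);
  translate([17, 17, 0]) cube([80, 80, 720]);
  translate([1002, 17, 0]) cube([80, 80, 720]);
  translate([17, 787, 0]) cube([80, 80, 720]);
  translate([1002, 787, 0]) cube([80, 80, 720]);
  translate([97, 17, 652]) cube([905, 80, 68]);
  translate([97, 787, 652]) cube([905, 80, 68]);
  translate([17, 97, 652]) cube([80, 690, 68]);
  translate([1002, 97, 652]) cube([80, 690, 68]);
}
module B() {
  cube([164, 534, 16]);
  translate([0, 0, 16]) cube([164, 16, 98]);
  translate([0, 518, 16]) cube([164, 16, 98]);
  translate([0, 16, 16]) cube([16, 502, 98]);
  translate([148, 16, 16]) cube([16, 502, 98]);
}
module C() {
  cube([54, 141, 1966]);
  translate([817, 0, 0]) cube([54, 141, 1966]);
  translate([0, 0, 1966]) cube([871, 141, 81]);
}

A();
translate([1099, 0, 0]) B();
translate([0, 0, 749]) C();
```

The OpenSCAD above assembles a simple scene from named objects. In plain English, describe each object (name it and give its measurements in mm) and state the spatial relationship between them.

A is a table: top 1099 mm (x) × 884 mm (y), 29 mm thick, upper face at z = 749 mm, on four 80×80 mm square legs, each inset 17 mm from the nearest pair of top edges, running from z = 0 to the bottom of the top. Four apron rails, 80 mm thick and 68 mm tall, run between adjacent legs with their top edges flush with the underside of the top and their outer faces flush with the legs' outer faces.

B is an open storage box with external size 164×534×114 mm and wall thickness 16 mm (the base is also 16 mm thick). The base covers the whole footprint; the four walls stand on the base, with the y-facing walls full-width and the x-facing walls fitting between their inner faces.

C is a rectangular door frame: two vertical jambs of 54×141 mm section, 1966 mm tall, with a clear opening 763 mm wide between their inner faces. A header 81 mm tall and 141 mm deep lies on top of the jambs and spans the full outside width.

The open box is against the table's +x side, with their −y faces flush. The door frame is on top of the table.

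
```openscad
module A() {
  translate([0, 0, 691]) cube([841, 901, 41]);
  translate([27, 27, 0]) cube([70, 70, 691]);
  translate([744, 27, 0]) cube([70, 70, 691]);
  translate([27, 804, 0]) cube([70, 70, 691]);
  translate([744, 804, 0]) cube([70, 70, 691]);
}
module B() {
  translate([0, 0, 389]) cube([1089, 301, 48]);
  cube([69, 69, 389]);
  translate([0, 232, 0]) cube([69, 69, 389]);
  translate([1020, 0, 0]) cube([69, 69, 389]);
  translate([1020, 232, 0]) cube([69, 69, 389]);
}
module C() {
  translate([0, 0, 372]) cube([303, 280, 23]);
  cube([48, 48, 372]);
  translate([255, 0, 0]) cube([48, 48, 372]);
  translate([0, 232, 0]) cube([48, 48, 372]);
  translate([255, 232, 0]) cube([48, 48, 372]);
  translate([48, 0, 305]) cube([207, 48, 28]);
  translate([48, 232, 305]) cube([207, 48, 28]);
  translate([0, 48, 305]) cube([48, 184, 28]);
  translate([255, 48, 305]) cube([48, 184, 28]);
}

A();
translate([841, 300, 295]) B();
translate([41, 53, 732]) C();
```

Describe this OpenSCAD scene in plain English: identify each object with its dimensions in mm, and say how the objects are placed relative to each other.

A is a rectangular dining table. The top is 841×901×41 mm with its upper surface at z = 732 mm. It stands on four 70×70 mm square legs, each inset 27 mm from the nearest pair of top edges, running from the floor to the underside of the top.

B is a bench: a 1089×301 mm seat slab, 48 mm thick, top at z = 437 mm, on four 69×69 mm square legs flush with the seat corners and standing on z = 0.

C is a four-legged stool. The seat is 303×280 mm, 23 mm thick, top at z = 395 mm. It stands on four square legs, each 48×48 mm in cross-section, from z = 0 to the seat underside, each flush with a corner of the seat. Four stretchers, 48 mm wide and 28 mm tall, connect adjacent legs with their undersides at z = 305 mm, each running between the inner faces of the legs it joins and aligned with the legs' outer faces on the other axis.

The bench is beside the table with their tops flush at z = 732. The stool is on top of the table.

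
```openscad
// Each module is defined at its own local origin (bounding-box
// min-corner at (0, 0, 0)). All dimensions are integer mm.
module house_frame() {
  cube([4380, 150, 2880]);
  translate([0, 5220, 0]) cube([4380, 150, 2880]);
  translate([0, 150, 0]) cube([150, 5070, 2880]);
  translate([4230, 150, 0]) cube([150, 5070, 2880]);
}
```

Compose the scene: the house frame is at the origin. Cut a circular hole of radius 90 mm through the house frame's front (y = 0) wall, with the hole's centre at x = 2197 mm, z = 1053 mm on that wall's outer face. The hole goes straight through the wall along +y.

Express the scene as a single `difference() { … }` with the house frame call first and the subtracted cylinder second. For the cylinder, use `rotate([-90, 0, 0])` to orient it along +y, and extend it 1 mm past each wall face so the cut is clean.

difference() {
  house_frame();
  translate([2197, -1, 1053]) rotate([-90, 0, 0]) cylinder(h = 152, r = 90);
}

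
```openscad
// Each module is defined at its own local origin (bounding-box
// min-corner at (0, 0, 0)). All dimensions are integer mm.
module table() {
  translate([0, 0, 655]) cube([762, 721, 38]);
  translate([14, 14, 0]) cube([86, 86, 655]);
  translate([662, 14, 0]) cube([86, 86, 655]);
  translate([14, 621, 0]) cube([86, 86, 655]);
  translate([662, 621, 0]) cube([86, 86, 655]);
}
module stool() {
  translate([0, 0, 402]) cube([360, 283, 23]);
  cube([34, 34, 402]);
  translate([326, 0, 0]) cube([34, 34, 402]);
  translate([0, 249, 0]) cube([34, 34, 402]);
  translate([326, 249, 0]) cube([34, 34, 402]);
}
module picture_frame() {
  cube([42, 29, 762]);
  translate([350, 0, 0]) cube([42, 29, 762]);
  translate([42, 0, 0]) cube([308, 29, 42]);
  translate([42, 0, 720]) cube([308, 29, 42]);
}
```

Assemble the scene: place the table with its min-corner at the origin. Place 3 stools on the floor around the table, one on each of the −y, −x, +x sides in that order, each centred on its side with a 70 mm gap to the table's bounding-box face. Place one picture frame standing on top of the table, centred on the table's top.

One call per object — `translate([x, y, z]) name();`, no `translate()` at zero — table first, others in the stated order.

table();
translate([201, -353, 0]) stool();
translate([-430, 219, 0]) stool();
translate([832, 219, 0]) stool();
translate([185, 346, 693]) picture_frame();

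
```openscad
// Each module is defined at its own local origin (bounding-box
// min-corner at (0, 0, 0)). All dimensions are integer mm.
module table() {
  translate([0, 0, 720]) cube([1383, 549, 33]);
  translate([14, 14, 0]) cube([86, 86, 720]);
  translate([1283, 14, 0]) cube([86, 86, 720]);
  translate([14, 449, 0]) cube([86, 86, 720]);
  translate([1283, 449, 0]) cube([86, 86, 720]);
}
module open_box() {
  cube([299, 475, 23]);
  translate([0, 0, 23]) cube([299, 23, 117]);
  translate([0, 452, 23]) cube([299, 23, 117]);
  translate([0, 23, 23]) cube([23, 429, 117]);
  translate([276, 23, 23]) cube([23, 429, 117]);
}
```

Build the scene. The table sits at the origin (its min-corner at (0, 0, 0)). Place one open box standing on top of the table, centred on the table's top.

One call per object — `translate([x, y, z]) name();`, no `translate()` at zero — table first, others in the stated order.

table();
translate([542, 37, 753]) open_box();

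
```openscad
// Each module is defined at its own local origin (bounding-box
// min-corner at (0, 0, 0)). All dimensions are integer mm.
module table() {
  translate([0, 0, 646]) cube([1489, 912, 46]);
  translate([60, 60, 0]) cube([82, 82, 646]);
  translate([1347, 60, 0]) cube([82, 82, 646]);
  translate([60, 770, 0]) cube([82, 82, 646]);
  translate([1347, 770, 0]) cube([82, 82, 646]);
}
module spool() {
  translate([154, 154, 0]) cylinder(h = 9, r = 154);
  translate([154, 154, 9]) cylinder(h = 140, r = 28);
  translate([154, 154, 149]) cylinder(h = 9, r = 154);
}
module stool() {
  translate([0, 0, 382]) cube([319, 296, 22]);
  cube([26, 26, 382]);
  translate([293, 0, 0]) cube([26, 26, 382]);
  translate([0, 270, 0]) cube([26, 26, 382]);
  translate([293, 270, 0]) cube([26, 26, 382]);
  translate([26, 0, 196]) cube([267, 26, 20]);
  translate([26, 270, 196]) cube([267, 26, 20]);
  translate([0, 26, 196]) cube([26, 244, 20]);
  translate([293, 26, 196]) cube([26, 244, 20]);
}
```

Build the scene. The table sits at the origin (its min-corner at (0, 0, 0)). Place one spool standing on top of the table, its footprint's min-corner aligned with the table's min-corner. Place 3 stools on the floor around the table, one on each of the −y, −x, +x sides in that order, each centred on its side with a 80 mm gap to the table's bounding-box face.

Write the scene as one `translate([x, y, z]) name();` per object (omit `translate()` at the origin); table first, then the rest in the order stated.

table();
translate([0, 0, 692]) spool();
translate([585, -376, 0]) stool();
translate([-399, 308, 0]) stool();
translate([1569, 308, 0]) stool();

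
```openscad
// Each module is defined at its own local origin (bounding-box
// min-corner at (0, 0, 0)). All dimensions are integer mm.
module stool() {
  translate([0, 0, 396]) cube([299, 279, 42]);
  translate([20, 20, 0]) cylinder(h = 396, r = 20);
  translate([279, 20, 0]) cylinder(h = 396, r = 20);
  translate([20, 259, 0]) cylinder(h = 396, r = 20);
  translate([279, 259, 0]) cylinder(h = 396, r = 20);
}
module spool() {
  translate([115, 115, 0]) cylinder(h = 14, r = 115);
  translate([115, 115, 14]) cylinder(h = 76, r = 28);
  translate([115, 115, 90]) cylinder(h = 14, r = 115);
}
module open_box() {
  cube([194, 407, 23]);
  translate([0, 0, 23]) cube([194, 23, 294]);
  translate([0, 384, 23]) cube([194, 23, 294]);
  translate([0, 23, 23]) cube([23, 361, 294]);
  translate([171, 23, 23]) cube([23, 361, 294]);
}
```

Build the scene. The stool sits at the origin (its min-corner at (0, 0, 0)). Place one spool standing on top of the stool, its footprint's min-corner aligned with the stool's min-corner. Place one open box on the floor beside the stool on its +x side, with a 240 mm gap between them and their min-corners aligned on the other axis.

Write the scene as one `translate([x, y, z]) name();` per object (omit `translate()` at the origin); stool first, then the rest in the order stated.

stool();
translate([0, 0, 438]) spool();
translate([539, 0, 0]) open_box();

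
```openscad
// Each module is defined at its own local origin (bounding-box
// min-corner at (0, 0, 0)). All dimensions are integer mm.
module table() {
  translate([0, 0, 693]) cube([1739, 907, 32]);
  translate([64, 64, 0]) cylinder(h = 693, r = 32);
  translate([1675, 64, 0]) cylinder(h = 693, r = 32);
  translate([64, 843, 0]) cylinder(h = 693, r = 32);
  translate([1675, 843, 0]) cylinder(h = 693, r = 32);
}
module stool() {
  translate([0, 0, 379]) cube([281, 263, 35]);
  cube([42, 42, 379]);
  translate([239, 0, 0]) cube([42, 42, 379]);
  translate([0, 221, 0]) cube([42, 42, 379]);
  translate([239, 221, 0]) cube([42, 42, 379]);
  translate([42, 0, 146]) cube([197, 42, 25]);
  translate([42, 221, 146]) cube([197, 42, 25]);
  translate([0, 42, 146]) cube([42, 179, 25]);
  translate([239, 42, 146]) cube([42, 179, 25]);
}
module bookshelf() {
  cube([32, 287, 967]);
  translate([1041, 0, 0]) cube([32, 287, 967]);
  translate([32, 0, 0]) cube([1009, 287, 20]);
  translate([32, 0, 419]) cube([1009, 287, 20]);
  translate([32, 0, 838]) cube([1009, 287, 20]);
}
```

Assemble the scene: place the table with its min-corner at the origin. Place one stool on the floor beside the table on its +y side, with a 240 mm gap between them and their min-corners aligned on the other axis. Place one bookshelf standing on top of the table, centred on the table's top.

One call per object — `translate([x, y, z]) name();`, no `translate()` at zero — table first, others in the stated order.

table();
translate([0, 1147, 0]) stool();
translate([333, 310, 725]) bookshelf();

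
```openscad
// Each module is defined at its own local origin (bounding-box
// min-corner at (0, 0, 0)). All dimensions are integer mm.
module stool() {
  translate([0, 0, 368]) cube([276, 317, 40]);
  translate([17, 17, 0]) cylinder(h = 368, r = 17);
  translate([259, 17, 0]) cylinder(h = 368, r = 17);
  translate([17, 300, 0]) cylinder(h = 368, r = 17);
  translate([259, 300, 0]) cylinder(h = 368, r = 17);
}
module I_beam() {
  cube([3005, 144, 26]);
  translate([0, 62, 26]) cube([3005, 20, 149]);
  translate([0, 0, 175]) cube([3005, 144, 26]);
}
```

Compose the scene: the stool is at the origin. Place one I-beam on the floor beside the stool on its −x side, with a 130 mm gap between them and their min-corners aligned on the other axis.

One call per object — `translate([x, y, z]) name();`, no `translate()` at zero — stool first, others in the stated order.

stool();
translate([-3135, 0, 0]) I_beam();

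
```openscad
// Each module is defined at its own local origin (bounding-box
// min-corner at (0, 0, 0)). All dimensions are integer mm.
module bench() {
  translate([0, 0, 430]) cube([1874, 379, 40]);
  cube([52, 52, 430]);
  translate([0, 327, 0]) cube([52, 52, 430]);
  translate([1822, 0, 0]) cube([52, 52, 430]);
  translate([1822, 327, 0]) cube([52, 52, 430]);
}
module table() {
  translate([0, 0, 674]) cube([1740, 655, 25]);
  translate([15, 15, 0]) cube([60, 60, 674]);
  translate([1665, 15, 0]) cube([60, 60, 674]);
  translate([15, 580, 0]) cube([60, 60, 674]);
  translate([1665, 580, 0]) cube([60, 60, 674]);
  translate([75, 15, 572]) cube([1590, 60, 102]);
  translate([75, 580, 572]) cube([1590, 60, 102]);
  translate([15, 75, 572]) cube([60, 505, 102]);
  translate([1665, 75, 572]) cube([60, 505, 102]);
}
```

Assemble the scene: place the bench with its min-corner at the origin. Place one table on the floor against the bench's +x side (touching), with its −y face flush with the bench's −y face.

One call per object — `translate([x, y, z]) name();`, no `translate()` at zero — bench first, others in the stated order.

bench();
translate([1874, 0, 0]) table();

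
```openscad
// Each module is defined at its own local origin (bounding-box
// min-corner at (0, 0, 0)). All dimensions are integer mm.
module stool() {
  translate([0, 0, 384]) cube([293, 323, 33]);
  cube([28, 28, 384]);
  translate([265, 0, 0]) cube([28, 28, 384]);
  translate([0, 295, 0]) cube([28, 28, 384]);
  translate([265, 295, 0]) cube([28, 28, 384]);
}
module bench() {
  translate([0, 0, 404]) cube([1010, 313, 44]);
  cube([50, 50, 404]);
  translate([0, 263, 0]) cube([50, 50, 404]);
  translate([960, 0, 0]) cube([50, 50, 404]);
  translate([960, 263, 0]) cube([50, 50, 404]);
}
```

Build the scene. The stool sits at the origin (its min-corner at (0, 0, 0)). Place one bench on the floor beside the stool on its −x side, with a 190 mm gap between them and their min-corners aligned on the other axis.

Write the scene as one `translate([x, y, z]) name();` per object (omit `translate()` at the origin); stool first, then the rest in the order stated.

stool();
translate([-1200, 0, 0]) bench();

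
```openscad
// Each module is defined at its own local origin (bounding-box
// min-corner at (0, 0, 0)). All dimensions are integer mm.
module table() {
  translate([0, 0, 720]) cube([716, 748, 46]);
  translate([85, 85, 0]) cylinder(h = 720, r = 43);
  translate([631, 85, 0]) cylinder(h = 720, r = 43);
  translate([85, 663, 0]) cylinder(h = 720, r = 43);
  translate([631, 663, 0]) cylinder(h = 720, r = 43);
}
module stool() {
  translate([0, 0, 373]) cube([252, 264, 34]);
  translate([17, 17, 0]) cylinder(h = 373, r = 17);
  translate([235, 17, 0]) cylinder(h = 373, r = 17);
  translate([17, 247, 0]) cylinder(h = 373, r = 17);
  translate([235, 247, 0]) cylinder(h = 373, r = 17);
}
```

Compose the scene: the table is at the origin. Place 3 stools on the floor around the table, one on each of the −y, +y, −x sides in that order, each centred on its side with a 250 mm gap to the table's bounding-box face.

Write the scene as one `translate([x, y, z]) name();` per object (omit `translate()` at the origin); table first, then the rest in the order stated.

table();
translate([232, -514, 0]) stool();
translate([232, 998, 0]) stool();
translate([-502, 242, 0]) stool();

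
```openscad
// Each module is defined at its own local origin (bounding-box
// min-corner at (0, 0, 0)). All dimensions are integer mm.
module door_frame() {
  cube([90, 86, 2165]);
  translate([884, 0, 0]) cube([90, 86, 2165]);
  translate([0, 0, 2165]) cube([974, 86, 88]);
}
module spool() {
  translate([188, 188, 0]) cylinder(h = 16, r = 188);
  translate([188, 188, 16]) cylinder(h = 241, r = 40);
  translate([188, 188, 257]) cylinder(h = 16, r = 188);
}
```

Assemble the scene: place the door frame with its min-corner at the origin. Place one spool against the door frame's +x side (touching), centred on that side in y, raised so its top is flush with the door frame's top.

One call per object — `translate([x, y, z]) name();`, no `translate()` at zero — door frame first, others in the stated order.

door_frame();
translate([974, -145, 1980]) spool();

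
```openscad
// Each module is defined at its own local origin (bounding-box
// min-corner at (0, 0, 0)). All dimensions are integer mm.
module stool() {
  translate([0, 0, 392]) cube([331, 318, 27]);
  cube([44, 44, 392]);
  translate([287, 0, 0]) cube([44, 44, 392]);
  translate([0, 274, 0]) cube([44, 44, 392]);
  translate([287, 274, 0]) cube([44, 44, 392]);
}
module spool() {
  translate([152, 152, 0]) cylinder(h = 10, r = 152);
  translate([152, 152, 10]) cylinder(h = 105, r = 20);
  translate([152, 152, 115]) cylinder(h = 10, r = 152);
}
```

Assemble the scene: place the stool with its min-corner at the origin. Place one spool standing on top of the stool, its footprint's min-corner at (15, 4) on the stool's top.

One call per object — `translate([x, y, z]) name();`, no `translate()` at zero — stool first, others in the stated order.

stool();
translate([15, 4, 419]) spool();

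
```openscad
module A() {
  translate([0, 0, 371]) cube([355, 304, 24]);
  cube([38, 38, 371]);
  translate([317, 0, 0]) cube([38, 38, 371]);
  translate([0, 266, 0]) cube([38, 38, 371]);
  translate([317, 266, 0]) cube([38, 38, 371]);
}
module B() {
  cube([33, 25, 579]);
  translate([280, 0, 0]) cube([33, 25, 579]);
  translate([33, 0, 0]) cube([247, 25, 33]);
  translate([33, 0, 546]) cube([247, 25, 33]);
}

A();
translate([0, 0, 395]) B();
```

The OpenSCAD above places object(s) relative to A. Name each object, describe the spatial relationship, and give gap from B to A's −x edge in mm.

The picture frame's min-x is at 0; the stool's min-x is 0; gap = 0 mm.

A is a stool. B is a picture frame. The picture frame is on top of the stool. The gap from the picture frame to the stool's −x edge is 0 mm.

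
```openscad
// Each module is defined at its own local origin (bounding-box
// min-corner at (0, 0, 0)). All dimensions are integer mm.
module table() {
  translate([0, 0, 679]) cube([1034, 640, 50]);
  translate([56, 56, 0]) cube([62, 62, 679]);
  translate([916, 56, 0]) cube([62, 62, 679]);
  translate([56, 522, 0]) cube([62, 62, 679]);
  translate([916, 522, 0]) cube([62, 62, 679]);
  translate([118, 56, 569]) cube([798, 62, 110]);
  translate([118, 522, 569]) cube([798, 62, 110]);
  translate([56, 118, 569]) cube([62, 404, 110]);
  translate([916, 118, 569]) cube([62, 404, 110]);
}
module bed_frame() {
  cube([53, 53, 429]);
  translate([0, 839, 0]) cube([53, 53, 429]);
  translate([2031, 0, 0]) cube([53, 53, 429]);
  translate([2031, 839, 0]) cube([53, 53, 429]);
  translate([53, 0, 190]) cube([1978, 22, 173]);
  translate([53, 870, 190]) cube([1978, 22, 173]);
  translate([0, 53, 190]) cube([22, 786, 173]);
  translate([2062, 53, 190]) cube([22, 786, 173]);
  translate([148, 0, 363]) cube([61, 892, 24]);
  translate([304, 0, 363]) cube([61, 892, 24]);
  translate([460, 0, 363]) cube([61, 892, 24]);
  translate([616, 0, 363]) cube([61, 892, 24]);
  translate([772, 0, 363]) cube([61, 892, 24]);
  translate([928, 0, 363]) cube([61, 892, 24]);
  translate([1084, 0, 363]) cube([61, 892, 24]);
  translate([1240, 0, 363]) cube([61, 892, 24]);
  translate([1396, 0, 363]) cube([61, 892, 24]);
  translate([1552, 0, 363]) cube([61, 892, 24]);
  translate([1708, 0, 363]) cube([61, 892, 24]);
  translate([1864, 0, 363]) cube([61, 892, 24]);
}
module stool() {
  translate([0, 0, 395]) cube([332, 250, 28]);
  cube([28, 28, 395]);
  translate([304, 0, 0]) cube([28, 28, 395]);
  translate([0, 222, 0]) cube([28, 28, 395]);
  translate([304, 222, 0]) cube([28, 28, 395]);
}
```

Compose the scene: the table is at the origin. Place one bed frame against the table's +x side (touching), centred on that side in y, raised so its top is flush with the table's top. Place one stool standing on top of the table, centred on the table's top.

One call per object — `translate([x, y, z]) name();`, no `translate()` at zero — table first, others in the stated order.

table();
translate([1034, -126, 300]) bed_frame();
translate([351, 195, 729]) stool();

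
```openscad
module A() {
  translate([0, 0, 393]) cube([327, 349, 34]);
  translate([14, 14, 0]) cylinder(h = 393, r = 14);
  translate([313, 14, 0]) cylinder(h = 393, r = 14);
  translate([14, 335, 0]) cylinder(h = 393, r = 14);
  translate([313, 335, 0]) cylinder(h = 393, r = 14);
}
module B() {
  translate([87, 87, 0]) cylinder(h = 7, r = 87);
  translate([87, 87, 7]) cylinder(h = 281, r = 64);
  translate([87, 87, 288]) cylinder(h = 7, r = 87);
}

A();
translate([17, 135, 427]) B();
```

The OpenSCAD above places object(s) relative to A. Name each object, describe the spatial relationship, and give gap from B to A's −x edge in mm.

A is a stool. B is a spool. The spool is on top of the stool. The gap from the spool to the stool's −x edge is 17 mm.

The spool's min-x is at 17; the stool's min-x is 0; gap = 17 mm.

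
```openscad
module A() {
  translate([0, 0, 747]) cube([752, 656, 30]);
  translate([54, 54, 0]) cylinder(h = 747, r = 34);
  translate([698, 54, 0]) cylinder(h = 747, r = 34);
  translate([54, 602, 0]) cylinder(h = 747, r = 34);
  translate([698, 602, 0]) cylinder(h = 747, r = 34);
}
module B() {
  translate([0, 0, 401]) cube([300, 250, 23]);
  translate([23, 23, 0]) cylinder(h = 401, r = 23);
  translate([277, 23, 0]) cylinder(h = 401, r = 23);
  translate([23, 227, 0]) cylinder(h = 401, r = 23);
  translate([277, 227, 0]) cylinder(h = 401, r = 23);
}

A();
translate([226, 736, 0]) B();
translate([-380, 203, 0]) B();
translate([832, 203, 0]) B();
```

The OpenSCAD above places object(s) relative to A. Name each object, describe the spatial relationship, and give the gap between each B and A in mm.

Each stool's nearest face is 80 mm from the table's bounding box.

A is a table. B is a stool. Three stools sit around the table at the +y, −x, +x sides. The gap between each stool and the table is 80 mm.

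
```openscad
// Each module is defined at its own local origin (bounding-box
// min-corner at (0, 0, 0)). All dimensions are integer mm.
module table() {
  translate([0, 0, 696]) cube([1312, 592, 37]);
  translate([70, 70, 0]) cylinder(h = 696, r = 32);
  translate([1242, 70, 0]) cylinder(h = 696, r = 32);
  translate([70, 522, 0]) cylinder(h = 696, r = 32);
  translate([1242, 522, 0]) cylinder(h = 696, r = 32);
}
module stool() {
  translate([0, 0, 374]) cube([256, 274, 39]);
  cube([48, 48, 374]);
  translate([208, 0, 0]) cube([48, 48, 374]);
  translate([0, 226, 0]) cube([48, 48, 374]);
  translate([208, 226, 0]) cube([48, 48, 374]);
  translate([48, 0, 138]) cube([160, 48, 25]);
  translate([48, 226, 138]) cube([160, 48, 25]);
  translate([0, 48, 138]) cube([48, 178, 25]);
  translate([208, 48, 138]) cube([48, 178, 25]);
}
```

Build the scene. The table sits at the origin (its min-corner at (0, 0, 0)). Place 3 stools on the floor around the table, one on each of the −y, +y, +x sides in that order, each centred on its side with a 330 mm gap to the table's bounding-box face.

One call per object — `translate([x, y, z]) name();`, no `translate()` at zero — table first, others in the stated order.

table();
translate([528, -604, 0]) stool();
translate([528, 922, 0]) stool();
translate([1642, 159, 0]) stool();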